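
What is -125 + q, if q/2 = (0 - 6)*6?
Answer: -197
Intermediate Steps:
q = -72 (q = 2*((0 - 6)*6) = 2*(-6*6) = 2*(-36) = -72)
-125 + q = -125 - 72 = -197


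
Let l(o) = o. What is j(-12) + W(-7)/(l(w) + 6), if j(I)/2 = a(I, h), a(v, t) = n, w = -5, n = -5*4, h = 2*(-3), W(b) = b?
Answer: -47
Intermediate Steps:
h = -6
n = -20
a(v, t) = -20
j(I) = -40 (j(I) = 2*(-20) = -40)
j(-12) + W(-7)/(l(w) + 6) = -40 - 7/(-5 + 6) = -40 - 7/1 = -40 + 1*(-7) = -40 - 7 = -47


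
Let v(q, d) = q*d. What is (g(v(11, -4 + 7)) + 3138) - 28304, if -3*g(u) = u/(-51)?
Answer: -1283455/51 ≈ -25166.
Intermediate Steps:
v(q, d) = d*q
g(u) = u/153 (g(u) = -u/(3*(-51)) = -u*(-1)/(3*51) = -(-1)*u/153 = u/153)
(g(v(11, -4 + 7)) + 3138) - 28304 = (((-4 + 7)*11)/153 + 3138) - 28304 = ((3*11)/153 + 3138) - 28304 = ((1/153)*33 + 3138) - 28304 = (11/51 + 3138) - 28304 = 160049/51 - 28304 = -1283455/51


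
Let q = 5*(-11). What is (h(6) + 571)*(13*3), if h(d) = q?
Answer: 20124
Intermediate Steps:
q = -55
h(d) = -55
(h(6) + 571)*(13*3) = (-55 + 571)*(13*3) = 516*39 = 20124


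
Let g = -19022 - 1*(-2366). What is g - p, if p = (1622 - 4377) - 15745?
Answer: 1844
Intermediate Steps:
g = -16656 (g = -19022 + 2366 = -16656)
p = -18500 (p = -2755 - 15745 = -18500)
g - p = -16656 - 1*(-18500) = -16656 + 18500 = 1844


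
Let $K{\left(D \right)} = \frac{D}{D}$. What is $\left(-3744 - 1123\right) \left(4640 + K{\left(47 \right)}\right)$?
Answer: $-22587747$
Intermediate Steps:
$K{\left(D \right)} = 1$
$\left(-3744 - 1123\right) \left(4640 + K{\left(47 \right)}\right) = \left(-3744 - 1123\right) \left(4640 + 1\right) = \left(-4867\right) 4641 = -22587747$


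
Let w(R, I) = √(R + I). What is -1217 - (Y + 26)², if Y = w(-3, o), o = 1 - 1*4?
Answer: -1887 - 52*I*√6 ≈ -1887.0 - 127.37*I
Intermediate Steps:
o = -3 (o = 1 - 4 = -3)
w(R, I) = √(I + R)
Y = I*√6 (Y = √(-3 - 3) = √(-6) = I*√6 ≈ 2.4495*I)
-1217 - (Y + 26)² = -1217 - (I*√6 + 26)² = -1217 - (26 + I*√6)²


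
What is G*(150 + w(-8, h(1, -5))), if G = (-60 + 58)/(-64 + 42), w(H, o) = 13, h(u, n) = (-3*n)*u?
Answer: 163/11 ≈ 14.818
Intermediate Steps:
h(u, n) = -3*n*u
G = 1/11 (G = -2/(-22) = -2*(-1/22) = 1/11 ≈ 0.090909)
G*(150 + w(-8, h(1, -5))) = (150 + 13)/11 = (1/11)*163 = 163/11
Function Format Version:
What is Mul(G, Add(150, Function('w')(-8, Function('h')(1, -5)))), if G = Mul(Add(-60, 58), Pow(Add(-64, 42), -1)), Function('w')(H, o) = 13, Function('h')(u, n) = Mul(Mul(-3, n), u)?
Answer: Rational(163, 11) ≈ 14.818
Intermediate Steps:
Function('h')(u, n) = Mul(-3, n, u)
G = Rational(1, 11) (G = Mul(-2, Pow(-22, -1)) = Mul(-2, Rational(-1, 22)) = Rational(1, 11) ≈ 0.090909)
Mul(G, Add(150, Function('w')(-8, Function('h')(1, -5)))) = Mul(Rational(1, 11), Add(150, 13)) = Mul(Rational(1, 11), 163) = Rational(163, 11)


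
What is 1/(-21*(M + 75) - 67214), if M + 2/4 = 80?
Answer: -2/140917 ≈ -1.4193e-5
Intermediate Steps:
M = 159/2 (M = -1/2 + 80 = 159/2 ≈ 79.500)
1/(-21*(M + 75) - 67214) = 1/(-21*(159/2 + 75) - 67214) = 1/(-21*309/2 - 67214) = 1/(-6489/2 - 67214) = 1/(-140917/2) = -2/140917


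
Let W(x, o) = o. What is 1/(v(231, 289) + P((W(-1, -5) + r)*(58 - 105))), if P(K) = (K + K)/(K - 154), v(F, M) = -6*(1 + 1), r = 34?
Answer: -1517/15478 ≈ -0.098010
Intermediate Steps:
v(F, M) = -12 (v(F, M) = -6*2 = -12)
P(K) = 2*K/(-154 + K) (P(K) = (2*K)/(-154 + K) = 2*K/(-154 + K))
1/(v(231, 289) + P((W(-1, -5) + r)*(58 - 105))) = 1/(-12 + 2*((-5 + 34)*(58 - 105))/(-154 + (-5 + 34)*(58 - 105))) = 1/(-12 + 2*(29*(-47))/(-154 + 29*(-47))) = 1/(-12 + 2*(-1363)/(-154 - 1363)) = 1/(-12 + 2*(-1363)/(-1517)) = 1/(-12 + 2*(-1363)*(-1/1517)) = 1/(-12 + 2726/1517) = 1/(-15478/1517) = -1517/15478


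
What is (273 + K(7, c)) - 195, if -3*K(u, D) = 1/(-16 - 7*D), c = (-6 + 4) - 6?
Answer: 9359/120 ≈ 77.992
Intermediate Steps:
c = -8 (c = -2 - 6 = -8)
K(u, D) = -1/(3*(-16 - 7*D))
(273 + K(7, c)) - 195 = (273 + 1/(3*(16 + 7*(-8)))) - 195 = (273 + 1/(3*(16 - 56))) - 195 = (273 + (⅓)/(-40)) - 195 = (273 + (⅓)*(-1/40)) - 195 = (273 - 1/120) - 195 = 32759/120 - 195 = 9359/120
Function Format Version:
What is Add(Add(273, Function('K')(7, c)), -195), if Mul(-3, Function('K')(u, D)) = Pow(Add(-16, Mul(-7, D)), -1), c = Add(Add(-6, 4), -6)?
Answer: Rational(9359, 120) ≈ 77.992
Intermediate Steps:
c = -8 (c = Add(-2, -6) = -8)
Function('K')(u, D) = Mul(Rational(-1, 3), Pow(Add(-16, Mul(-7, D)), -1))
Add(Add(273, Function('K')(7, c)), -195) = Add(Add(273, Mul(Rational(1, 3), Pow(Add(16, Mul(7, -8)), -1))), -195) = Add(Add(273, Mul(Rational(1, 3), Pow(Add(16, -56), -1))), -195) = Add(Add(273, Mul(Rational(1, 3), Pow(-40, -1))), -195) = Add(Add(273, Mul(Rational(1, 3), Rational(-1, 40))), -195) = Add(Add(273, Rational(-1, 120)), -195) = Add(Rational(32759, 120), -195) = Rational(9359, 120)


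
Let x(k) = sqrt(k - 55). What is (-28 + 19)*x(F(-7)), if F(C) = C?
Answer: -9*I*sqrt(62) ≈ -70.866*I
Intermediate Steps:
x(k) = sqrt(-55 + k)
(-28 + 19)*x(F(-7)) = (-28 + 19)*sqrt(-55 - 7) = -9*I*sqrt(62)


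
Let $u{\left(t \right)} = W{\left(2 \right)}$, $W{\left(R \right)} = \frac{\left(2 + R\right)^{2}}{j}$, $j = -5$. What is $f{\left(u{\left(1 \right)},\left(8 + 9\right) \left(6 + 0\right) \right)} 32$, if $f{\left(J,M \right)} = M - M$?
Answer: $0$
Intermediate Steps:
$W{\left(R \right)} = - \frac{\left(2 + R\right)^{2}}{5}$ ($W{\left(R \right)} = \frac{\left(2 + R\right)^{2}}{-5} = \left(2 + R\right)^{2} \left(- \frac{1}{5}\right) = - \frac{\left(2 + R\right)^{2}}{5}$)
$u{\left(t \right)} = - \frac{16}{5}$ ($u{\left(t \right)} = - \frac{\left(2 + 2\right)^{2}}{5} = - \frac{4^{2}}{5} = \left(- \frac{1}{5}\right) 16 = - \frac{16}{5}$)
$f{\left(J,M \right)} = 0$
$f{\left(u{\left(1 \right)},\left(8 + 9\right) \left(6 + 0\right) \right)} 32 = 0 \cdot 32 = 0$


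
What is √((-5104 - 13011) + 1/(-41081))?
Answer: 18*I*√94357264579/41081 ≈ 134.59*I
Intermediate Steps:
√((-5104 - 13011) + 1/(-41081)) = √(-18115 - 1/41081) = √(-744182316/41081) = 18*I*√94357264579/41081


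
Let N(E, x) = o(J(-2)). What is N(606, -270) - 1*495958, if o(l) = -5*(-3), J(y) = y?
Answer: -495943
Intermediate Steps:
o(l) = 15
N(E, x) = 15
N(606, -270) - 1*495958 = 15 - 1*495958 = 15 - 495958 = -495943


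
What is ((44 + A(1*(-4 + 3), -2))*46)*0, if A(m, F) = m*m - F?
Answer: 0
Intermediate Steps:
A(m, F) = m² - F
((44 + A(1*(-4 + 3), -2))*46)*0 = ((44 + ((1*(-4 + 3))² - 1*(-2)))*46)*0 = ((44 + ((1*(-1))² + 2))*46)*0 = ((44 + ((-1)² + 2))*46)*0 = ((44 + (1 + 2))*46)*0 = ((44 + 3)*46)*0 = (47*46)*0 = 2162*0 = 0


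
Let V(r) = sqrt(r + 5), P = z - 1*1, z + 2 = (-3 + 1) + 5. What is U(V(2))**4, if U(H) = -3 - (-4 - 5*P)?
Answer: 1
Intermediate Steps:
z = 1 (z = -2 + ((-3 + 1) + 5) = -2 + (-2 + 5) = -2 + 3 = 1)
P = 0 (P = 1 - 1*1 = 1 - 1 = 0)
V(r) = sqrt(5 + r)
U(H) = 1 (U(H) = -3 - (-4 - 5*0) = -3 - (-4 + 0) = -3 - 1*(-4) = -3 + 4 = 1)
U(V(2))**4 = 1**4 = 1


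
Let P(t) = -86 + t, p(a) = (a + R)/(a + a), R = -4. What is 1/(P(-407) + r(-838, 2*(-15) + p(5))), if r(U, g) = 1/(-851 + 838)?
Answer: -13/6410 ≈ -0.0020281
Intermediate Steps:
p(a) = (-4 + a)/(2*a) (p(a) = (a - 4)/(a + a) = (-4 + a)/((2*a)) = (-4 + a)*(1/(2*a)) = (-4 + a)/(2*a))
r(U, g) = -1/13 (r(U, g) = 1/(-13) = -1/13)
1/(P(-407) + r(-838, 2*(-15) + p(5))) = 1/((-86 - 407) - 1/13) = 1/(-493 - 1/13) = 1/(-6410/13) = -13/6410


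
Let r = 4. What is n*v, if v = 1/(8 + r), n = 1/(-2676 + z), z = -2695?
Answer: -1/64452 ≈ -1.5515e-5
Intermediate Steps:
n = -1/5371 (n = 1/(-2676 - 2695) = 1/(-5371) = -1/5371 ≈ -0.00018619)
v = 1/12 (v = 1/(8 + 4) = 1/12 ≈ 0.083333)
n*v = -1/5371*1/12 = -1/64452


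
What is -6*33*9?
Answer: -1782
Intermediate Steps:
-6*33*9 = -198*9 = -1782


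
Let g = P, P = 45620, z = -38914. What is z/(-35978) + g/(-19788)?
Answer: -108910766/88991583 ≈ -1.2238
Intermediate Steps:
g = 45620
z/(-35978) + g/(-19788) = -38914/(-35978) + 45620/(-19788) = -38914*(-1/35978) + 45620*(-1/19788) = 19457/17989 - 11405/4947 = -108910766/88991583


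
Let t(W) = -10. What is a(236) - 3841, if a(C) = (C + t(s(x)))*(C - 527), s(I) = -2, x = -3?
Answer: -69607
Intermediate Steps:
a(C) = (-527 + C)*(-10 + C) (a(C) = (C - 10)*(C - 527) = (-10 + C)*(-527 + C) = (-527 + C)*(-10 + C))
a(236) - 3841 = (5270 + 236**2 - 537*236) - 3841 = (5270 + 55696 - 126732) - 3841 = -65766 - 3841 = -69607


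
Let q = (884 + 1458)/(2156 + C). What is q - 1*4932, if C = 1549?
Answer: -18270718/3705 ≈ -4931.4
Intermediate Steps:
q = 2342/3705 (q = (884 + 1458)/(2156 + 1549) = 2342/3705 ≈ 0.63212)
q - 1*4932 = 2342/3705 - 1*4932 = 2342/3705 - 4932 = -18270718/3705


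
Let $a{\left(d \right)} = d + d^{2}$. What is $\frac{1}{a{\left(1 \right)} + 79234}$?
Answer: $\frac{1}{79236} \approx 1.2621 \cdot 10^{-5}$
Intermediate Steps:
$\frac{1}{a{\left(1 \right)} + 79234} = \frac{1}{1 \left(1 + 1\right) + 79234} = \frac{1}{1 \cdot 2 + 79234} = \frac{1}{2 + 79234} = \frac{1}{79236}$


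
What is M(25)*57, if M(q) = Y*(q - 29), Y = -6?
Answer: 1368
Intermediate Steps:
M(q) = 174 - 6*q (M(q) = -6*(q - 29) = -6*(-29 + q) = 174 - 6*q)
M(25)*57 = (174 - 6*25)*57 = (174 - 150)*57 = 24*57 = 1368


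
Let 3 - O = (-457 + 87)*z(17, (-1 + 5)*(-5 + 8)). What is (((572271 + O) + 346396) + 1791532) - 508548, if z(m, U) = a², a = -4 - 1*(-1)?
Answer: 2204984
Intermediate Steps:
a = -3 (a = -4 + 1 = -3)
z(m, U) = 9 (z(m, U) = (-3)² = 9)
O = 3333 (O = 3 - (-457 + 87)*9 = 3 - (-370)*9 = 3 - 1*(-3330) = 3 + 3330 = 3333)
(((572271 + O) + 346396) + 1791532) - 508548 = (((572271 + 3333) + 346396) + 1791532) - 508548 = ((575604 + 346396) + 1791532) - 508548 = (922000 + 1791532) - 508548 = 2713532 - 508548 = 2204984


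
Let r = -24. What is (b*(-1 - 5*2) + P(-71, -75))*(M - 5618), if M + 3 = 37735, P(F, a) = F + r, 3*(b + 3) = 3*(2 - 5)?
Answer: -931306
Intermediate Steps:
b = -6 (b = -3 + (3*(2 - 5))/3 = -3 + (3*(-3))/3 = -3 + (⅓)*(-9) = -3 - 3 = -6)
P(F, a) = -24 + F (P(F, a) = F - 24 = -24 + F)
M = 37732 (M = -3 + 37735 = 37732)
(b*(-1 - 5*2) + P(-71, -75))*(M - 5618) = (-6*(-1 - 5*2) + (-24 - 71))*(37732 - 5618) = (-6*(-1 - 10) - 95)*32114 = (-6*(-11) - 95)*32114 = (66 - 95)*32114 = -29*32114 = -931306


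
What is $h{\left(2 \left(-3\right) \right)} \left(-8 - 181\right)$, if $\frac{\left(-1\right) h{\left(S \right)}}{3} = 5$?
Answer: $2835$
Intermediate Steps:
$h{\left(S \right)} = -15$ ($h{\left(S \right)} = \left(-3\right) 5 = -15$)
$h{\left(2 \left(-3\right) \right)} \left(-8 - 181\right) = - 15 \left(-8 - 181\right) = \left(-15\right) \left(-189\right) = 2835$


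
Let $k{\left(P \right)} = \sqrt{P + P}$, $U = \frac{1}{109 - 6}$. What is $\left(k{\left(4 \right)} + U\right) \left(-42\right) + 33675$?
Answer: $\frac{3468483}{103} - 84 \sqrt{2} \approx 33556.0$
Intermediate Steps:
$U = \frac{1}{103} \approx 0.0097087$
$k{\left(P \right)} = \sqrt{2} \sqrt{P}$ ($k{\left(P \right)} = \sqrt{2 P} = \sqrt{2} \sqrt{P}$)
$\left(k{\left(4 \right)} + U\right) \left(-42\right) + 33675 = \left(\sqrt{2} \sqrt{4} + \frac{1}{103}\right) \left(-42\right) + 33675 = \left(\sqrt{2} \cdot 2 + \frac{1}{103}\right) \left(-42\right) + 33675 = \left(2 \sqrt{2} + \frac{1}{103}\right) \left(-42\right) + 33675 = \left(\frac{1}{103} + 2 \sqrt{2}\right) \left(-42\right) + 33675 = \left(- \frac{42}{103} - 84 \sqrt{2}\right) + 33675 = \frac{3468483}{103} - 84 \sqrt{2}$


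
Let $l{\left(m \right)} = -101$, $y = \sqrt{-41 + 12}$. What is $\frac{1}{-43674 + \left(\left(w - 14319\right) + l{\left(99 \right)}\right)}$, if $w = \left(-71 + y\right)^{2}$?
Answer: $\frac{i}{2 \left(- 26541 i + 71 \sqrt{29}\right)} \approx -1.8835 \cdot 10^{-5} + 2.7133 \cdot 10^{-7} i$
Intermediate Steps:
$y = i \sqrt{29}$ ($y = \sqrt{-29} = i \sqrt{29} \approx 5.3852 i$)
$w = \left(-71 + i \sqrt{29}\right)^{2} \approx 5012.0 - 764.69 i$
$\frac{1}{-43674 + \left(\left(w - 14319\right) + l{\left(99 \right)}\right)} = \frac{1}{-43674 - \left(14420 - \left(71 - i \sqrt{29}\right)^{2}\right)} = \frac{1}{-58094 + \left(71 - i \sqrt{29}\right)^{2}}$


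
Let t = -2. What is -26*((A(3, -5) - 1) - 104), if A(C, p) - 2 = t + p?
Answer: 2860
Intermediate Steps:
A(C, p) = p (A(C, p) = 2 + (-2 + p) = p)
-26*((A(3, -5) - 1) - 104) = -26*((-5 - 1) - 104) = -26*(-6 - 104) = -26*(-110) = 2860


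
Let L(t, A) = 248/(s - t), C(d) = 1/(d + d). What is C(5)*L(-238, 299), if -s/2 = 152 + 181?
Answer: -31/535 ≈ -0.057944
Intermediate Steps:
s = -666 (s = -2*(152 + 181) = -2*333 = -666)
C(d) = 1/(2*d)
L(t, A) = 248/(-666 - t)
C(5)*L(-238, 299) = ((½)/5)*(-248/(666 - 238)) = ((½)*(⅕))*(-248/428) = (-248*1/428)/10 = (⅒)*(-62/107) = -31/535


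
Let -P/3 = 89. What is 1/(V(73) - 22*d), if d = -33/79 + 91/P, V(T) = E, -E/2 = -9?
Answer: 21093/731674 ≈ 0.028828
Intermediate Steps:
P = -267 (P = -3*89 = -267)
E = 18 (E = -2*(-9) = 18)
V(T) = 18
d = -16000/21093 (d = -33/79 + 91/(-267) = -33*1/79 + 91*(-1/267) = -33/79 - 91/267 = -16000/21093 ≈ -0.75855)
1/(V(73) - 22*d) = 1/(18 - 22*(-16000/21093)) = 1/(18 + 352000/21093) = 1/(731674/21093) = 21093/731674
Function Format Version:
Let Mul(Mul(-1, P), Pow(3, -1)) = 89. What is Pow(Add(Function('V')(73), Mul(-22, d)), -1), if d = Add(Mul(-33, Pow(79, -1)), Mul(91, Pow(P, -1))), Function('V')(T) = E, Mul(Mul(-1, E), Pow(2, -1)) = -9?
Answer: Rational(21093, 731674) ≈ 0.028828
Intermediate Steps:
P = -267 (P = Mul(-3, 89) = -267)
E = 18 (E = Mul(-2, -9) = 18)
Function('V')(T) = 18
d = Rational(-16000, 21093) (d = Add(Mul(-33, Pow(79, -1)), Mul(91, Pow(-267, -1))) = Add(Mul(-33, Rational(1, 79)), Mul(91, Rational(-1, 267))) = Add(Rational(-33, 79), Rational(-91, 267)) = Rational(-16000, 21093) ≈ -0.75855)
Pow(Add(Function('V')(73), Mul(-22, d)), -1) = Pow(Add(18, Mul(-22, Rational(-16000, 21093))), -1) = Pow(Add(18, Rational(352000, 21093)), -1) = Pow(Rational(731674, 21093), -1) = Rational(21093, 731674)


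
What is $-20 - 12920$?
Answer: $-12940$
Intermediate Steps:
$-20 - 12920 = -12940$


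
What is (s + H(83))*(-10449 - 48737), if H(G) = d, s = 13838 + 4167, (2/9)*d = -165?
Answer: -1021698325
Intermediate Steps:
d = -1485/2 (d = (9/2)*(-165) = -1485/2 ≈ -742.50)
s = 18005
H(G) = -1485/2
(s + H(83))*(-10449 - 48737) = (18005 - 1485/2)*(-10449 - 48737) = (34525/2)*(-59186) = -1021698325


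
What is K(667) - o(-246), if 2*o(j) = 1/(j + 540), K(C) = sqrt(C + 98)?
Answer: -1/588 + 3*sqrt(85) ≈ 27.657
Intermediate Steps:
K(C) = sqrt(98 + C)
o(j) = 1/(2*(540 + j)) (o(j) = 1/(2*(j + 540)) = 1/(2*(540 + j)))
K(667) - o(-246) = sqrt(98 + 667) - 1/(2*(540 - 246)) = sqrt(765) - 1/(2*294) = 3*sqrt(85) - 1/(2*294) = 3*sqrt(85) - 1*1/588 = 3*sqrt(85) - 1/588 = -1/588 + 3*sqrt(85)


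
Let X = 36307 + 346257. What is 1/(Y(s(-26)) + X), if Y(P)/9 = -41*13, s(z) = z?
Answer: 1/377767 ≈ 2.6471e-6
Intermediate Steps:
X = 382564
Y(P) = -4797 (Y(P) = 9*(-41*13) = 9*(-533) = -4797)
1/(Y(s(-26)) + X) = 1/(-4797 + 382564) = 1/377767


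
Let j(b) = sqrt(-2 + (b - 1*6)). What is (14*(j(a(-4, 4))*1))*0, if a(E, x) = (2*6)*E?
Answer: 0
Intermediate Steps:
a(E, x) = 12*E
j(b) = sqrt(-8 + b) (j(b) = sqrt(-2 + (b - 6)) = sqrt(-2 + (-6 + b)) = sqrt(-8 + b))
(14*(j(a(-4, 4))*1))*0 = (14*(sqrt(-8 + 12*(-4))*1))*0 = (14*(sqrt(-8 - 48)*1))*0 = (14*(sqrt(-56)*1))*0 = (14*((2*I*sqrt(14))*1))*0 = (14*(2*I*sqrt(14)))*0 = (28*I*sqrt(14))*0 = 0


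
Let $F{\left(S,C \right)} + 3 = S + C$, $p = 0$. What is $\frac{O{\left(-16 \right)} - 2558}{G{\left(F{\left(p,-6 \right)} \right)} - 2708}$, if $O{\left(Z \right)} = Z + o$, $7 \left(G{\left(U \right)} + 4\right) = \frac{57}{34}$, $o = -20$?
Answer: $\frac{617372}{645399} \approx 0.95657$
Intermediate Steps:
$F{\left(S,C \right)} = -3 + C + S$ ($F{\left(S,C \right)} = -3 + \left(S + C\right) = -3 + \left(C + S\right) = -3 + C + S$)
$G{\left(U \right)} = - \frac{895}{238}$ ($G{\left(U \right)} = -4 + \frac{57 \cdot \frac{1}{34}}{7} = -4 + \frac{1}{7} \cdot \frac{57}{34} = -4 + \frac{57}{238} = - \frac{895}{238}$)
$O{\left(Z \right)} = -20 + Z$ ($O{\left(Z \right)} = Z - 20 = -20 + Z$)
$\frac{O{\left(-16 \right)} - 2558}{G{\left(F{\left(p,-6 \right)} \right)} - 2708} = \frac{\left(-20 - 16\right) - 2558}{- \frac{895}{238} - 2708} = \frac{-36 - 2558}{- \frac{645399}{238}} = \left(-2594\right) \left(- \frac{238}{645399}\right) = \frac{617372}{645399}$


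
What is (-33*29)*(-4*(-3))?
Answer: -11484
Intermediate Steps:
(-33*29)*(-4*(-3)) = -957*12 = -11484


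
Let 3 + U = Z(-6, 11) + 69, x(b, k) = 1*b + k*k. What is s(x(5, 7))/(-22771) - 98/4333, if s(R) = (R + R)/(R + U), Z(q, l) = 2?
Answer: -19479860/859810189 ≈ -0.022656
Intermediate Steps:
x(b, k) = b + k**2
U = 68 (U = -3 + (2 + 69) = -3 + 71 = 68)
s(R) = 2*R/(68 + R) (s(R) = (R + R)/(R + 68) = (2*R)/(68 + R) = 2*R/(68 + R))
s(x(5, 7))/(-22771) - 98/4333 = (2*(5 + 7**2)/(68 + (5 + 7**2)))/(-22771) - 98/4333 = (2*(5 + 49)/(68 + (5 + 49)))*(-1/22771) - 98*1/4333 = (2*54/(68 + 54))*(-1/22771) - 14/619 = (2*54/122)*(-1/22771) - 14/619 = (2*54*(1/122))*(-1/22771) - 14/619 = (54/61)*(-1/22771) - 14/619 = -54/1389031 - 14/619 = -19479860/859810189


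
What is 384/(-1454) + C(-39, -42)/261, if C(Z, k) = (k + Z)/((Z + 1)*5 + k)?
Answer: -1285233/4891256 ≈ -0.26276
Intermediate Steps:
C(Z, k) = (Z + k)/(5 + k + 5*Z) (C(Z, k) = (Z + k)/((1 + Z)*5 + k) = (Z + k)/((5 + 5*Z) + k) = (Z + k)/(5 + k + 5*Z))
384/(-1454) + C(-39, -42)/261 = 384/(-1454) + ((-39 - 42)/(5 - 42 + 5*(-39)))/261 = 384*(-1/1454) + (-81/(5 - 42 - 195))*(1/261) = -192/727 + (-81/(-232))*(1/261) = -192/727 - 1/232*(-81)*(1/261) = -192/727 + (81/232)*(1/261) = -192/727 + 9/6728 = -1285233/4891256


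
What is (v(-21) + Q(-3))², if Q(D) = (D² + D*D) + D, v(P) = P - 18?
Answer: 576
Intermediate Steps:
v(P) = -18 + P
Q(D) = D + 2*D² (Q(D) = (D² + D²) + D = 2*D² + D = D + 2*D²)
(v(-21) + Q(-3))² = ((-18 - 21) - 3*(1 + 2*(-3)))² = (-39 - 3*(1 - 6))² = (-39 - 3*(-5))² = (-39 + 15)² = (-24)² = 576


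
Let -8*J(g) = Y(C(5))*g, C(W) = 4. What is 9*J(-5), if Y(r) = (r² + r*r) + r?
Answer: 405/2 ≈ 202.50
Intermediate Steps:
Y(r) = r + 2*r² (Y(r) = (r² + r²) + r = 2*r² + r = r + 2*r²)
J(g) = -9*g/2 (J(g) = -4*(1 + 2*4)*g/8 = -4*(1 + 8)*g/8 = -4*9*g/8 = -9*g/2)
9*J(-5) = 9*(-9/2*(-5)) = 9*(45/2) = 405/2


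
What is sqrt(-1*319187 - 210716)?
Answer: I*sqrt(529903) ≈ 727.94*I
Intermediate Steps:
sqrt(-1*319187 - 210716) = sqrt(-319187 - 210716) = sqrt(-529903) = I*sqrt(529903)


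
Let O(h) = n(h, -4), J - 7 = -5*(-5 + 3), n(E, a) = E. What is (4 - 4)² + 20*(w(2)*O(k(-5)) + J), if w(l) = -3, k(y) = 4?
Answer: 100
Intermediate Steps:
J = 17 (J = 7 - 5*(-5 + 3) = 7 - 5*(-2) = 7 + 10 = 17)
O(h) = h
(4 - 4)² + 20*(w(2)*O(k(-5)) + J) = (4 - 4)² + 20*(-3*4 + 17) = 0² + 20*(-12 + 17) = 0 + 20*5 = 0 + 100 = 100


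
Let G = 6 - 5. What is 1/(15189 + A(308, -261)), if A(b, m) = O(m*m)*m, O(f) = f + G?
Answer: -1/17764653 ≈ -5.6292e-8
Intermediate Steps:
G = 1
O(f) = 1 + f (O(f) = f + 1 = 1 + f)
A(b, m) = m*(1 + m²) (A(b, m) = (1 + m*m)*m = (1 + m²)*m = m*(1 + m²))
1/(15189 + A(308, -261)) = 1/(15189 + (-261 + (-261)³)) = 1/(15189 + (-261 - 17779581)) = 1/(15189 - 17779842) = 1/(-17764653) = -1/17764653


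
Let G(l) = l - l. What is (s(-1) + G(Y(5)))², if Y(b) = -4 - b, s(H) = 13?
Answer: 169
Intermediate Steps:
G(l) = 0
(s(-1) + G(Y(5)))² = (13 + 0)² = 13² = 169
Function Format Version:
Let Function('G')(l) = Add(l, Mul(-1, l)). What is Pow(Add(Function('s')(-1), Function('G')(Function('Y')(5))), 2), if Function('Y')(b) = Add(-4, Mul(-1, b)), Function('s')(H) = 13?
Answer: 169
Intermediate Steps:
Function('G')(l) = 0
Pow(Add(Function('s')(-1), Function('G')(Function('Y')(5))), 2) = Pow(Add(13, 0), 2) = Pow(13, 2) = 169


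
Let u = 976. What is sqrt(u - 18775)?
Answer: I*sqrt(17799) ≈ 133.41*I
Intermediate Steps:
sqrt(u - 18775) = sqrt(976 - 18775) = sqrt(-17799) = I*sqrt(17799)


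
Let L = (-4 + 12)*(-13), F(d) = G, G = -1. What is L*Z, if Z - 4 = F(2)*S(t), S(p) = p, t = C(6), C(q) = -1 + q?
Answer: 104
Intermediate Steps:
t = 5 (t = -1 + 6 = 5)
F(d) = -1
Z = -1 (Z = 4 - 1*5 = 4 - 5 = -1)
L = -104 (L = 8*(-13) = -104)
L*Z = -104*(-1) = 104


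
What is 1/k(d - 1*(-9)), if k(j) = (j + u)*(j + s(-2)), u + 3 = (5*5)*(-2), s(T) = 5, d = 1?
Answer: -1/645 ≈ -0.0015504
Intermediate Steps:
u = -53 (u = -3 + (5*5)*(-2) = -3 + 25*(-2) = -3 - 50 = -53)
k(j) = (-53 + j)*(5 + j) (k(j) = (j - 53)*(j + 5) = (-53 + j)*(5 + j))
1/k(d - 1*(-9)) = 1/(-265 + (1 - 1*(-9))² - 48*(1 - 1*(-9))) = 1/(-265 + (1 + 9)² - 48*(1 + 9)) = 1/(-265 + 10² - 48*10) = 1/(-265 + 100 - 480) = 1/(-645) = -1/645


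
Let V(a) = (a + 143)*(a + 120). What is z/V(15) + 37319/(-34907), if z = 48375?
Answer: 296057/246954 ≈ 1.1988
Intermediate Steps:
V(a) = (120 + a)*(143 + a) (V(a) = (143 + a)*(120 + a) = (120 + a)*(143 + a))
z/V(15) + 37319/(-34907) = 48375/(17160 + 15² + 263*15) + 37319/(-34907) = 48375/(17160 + 225 + 3945) + 37319*(-1/34907) = 48375/21330 - 557/521 = 48375*(1/21330) - 557/521 = 1075/474 - 557/521 = 296057/246954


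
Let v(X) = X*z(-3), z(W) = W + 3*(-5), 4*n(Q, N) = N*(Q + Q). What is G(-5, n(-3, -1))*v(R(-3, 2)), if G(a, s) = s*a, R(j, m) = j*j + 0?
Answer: 1215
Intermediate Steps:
R(j, m) = j**2 (R(j, m) = j**2 + 0 = j**2)
n(Q, N) = N*Q/2 (n(Q, N) = (N*(Q + Q))/4 = (N*(2*Q))/4 = (2*N*Q)/4 = N*Q/2)
z(W) = -15 + W (z(W) = W - 15 = -15 + W)
G(a, s) = a*s
v(X) = -18*X (v(X) = X*(-15 - 3) = X*(-18) = -18*X)
G(-5, n(-3, -1))*v(R(-3, 2)) = (-5*(-1)*(-3)/2)*(-18*(-3)**2) = (-5*3/2)*(-18*9) = -15/2*(-162) = 1215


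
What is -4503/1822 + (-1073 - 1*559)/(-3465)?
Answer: -4209797/2104410 ≈ -2.0005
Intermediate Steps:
-4503/1822 + (-1073 - 1*559)/(-3465) = -4503*1/1822 + (-1073 - 559)*(-1/3465) = -4503/1822 - 1632*(-1/3465) = -4503/1822 + 544/1155 = -4209797/2104410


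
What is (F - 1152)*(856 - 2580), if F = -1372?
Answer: 4351376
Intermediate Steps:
(F - 1152)*(856 - 2580) = (-1372 - 1152)*(856 - 2580) = -2524*(-1724) = 4351376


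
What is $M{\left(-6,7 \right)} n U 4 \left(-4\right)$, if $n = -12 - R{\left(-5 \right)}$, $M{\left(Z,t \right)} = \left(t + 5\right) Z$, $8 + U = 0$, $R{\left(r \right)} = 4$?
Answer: $147456$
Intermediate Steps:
$U = -8$ ($U = -8 + 0 = -8$)
$M{\left(Z,t \right)} = Z \left(5 + t\right)$ ($M{\left(Z,t \right)} = \left(5 + t\right) Z = Z \left(5 + t\right)$)
$n = -16$ ($n = -12 - 4 = -16$)
$M{\left(-6,7 \right)} n U 4 \left(-4\right) = - 6 \left(5 + 7\right) \left(-16\right) \left(-8\right) 4 \left(-4\right) = \left(-6\right) 12 \left(-16\right) \left(\left(-32\right) \left(-4\right)\right) = \left(-72\right) \left(-16\right) 128 = 1152 \cdot 128 = 147456$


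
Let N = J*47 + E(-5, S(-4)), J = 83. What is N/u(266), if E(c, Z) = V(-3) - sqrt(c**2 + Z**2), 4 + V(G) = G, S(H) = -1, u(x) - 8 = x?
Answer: 1947/137 - sqrt(26)/274 ≈ 14.193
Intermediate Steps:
u(x) = 8 + x
V(G) = -4 + G
E(c, Z) = -7 - sqrt(Z**2 + c**2) (E(c, Z) = (-4 - 3) - sqrt(c**2 + Z**2) = -7 - sqrt(Z**2 + c**2))
N = 3894 - sqrt(26) (N = 83*47 + (-7 - sqrt((-1)**2 + (-5)**2)) = 3901 + (-7 - sqrt(1 + 25)) = 3901 + (-7 - sqrt(26)) = 3894 - sqrt(26) ≈ 3888.9)
N/u(266) = (3894 - sqrt(26))/(8 + 266) = (3894 - sqrt(26))/274 = (3894 - sqrt(26))*(1/274) = 1947/137 - sqrt(26)/274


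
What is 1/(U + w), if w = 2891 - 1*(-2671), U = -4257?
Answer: 1/1305 ≈ 0.00076628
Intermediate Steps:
w = 5562 (w = 2891 + 2671 = 5562)
1/(U + w) = 1/(-4257 + 5562) = 1/1305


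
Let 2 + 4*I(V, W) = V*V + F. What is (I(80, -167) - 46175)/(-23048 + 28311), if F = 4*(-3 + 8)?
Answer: -89141/10526 ≈ -8.4686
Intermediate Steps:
F = 20 (F = 4*5 = 20)
I(V, W) = 9/2 + V²/4 (I(V, W) = -½ + (V*V + 20)/4 = -½ + (V² + 20)/4 = -½ + (20 + V²)/4 = -½ + (5 + V²/4) = 9/2 + V²/4)
(I(80, -167) - 46175)/(-23048 + 28311) = ((9/2 + (¼)*80²) - 46175)/(-23048 + 28311) = ((9/2 + (¼)*6400) - 46175)/5263 = ((9/2 + 1600) - 46175)*(1/5263) = (3209/2 - 46175)*(1/5263) = -89141/2*1/5263 = -89141/10526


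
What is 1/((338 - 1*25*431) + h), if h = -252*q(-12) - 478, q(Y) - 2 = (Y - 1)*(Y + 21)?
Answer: 1/18065 ≈ 5.5356e-5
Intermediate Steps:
q(Y) = 2 + (-1 + Y)*(21 + Y) (q(Y) = 2 + (Y - 1)*(Y + 21) = 2 + (-1 + Y)*(21 + Y))
h = 28502 (h = -252*(-19 + (-12)² + 20*(-12)) - 478 = -252*(-19 + 144 - 240) - 478 = -252*(-115) - 478 = 28980 - 478 = 28502)
1/((338 - 1*25*431) + h) = 1/((338 - 1*25*431) + 28502) = 1/((338 - 25*431) + 28502) = 1/((338 - 10775) + 28502) = 1/(-10437 + 28502) = 1/18065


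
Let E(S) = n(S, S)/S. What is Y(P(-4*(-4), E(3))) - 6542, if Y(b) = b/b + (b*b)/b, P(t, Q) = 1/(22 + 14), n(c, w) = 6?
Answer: -235475/36 ≈ -6541.0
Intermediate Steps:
E(S) = 6/S
P(t, Q) = 1/36
Y(b) = 1 + b (Y(b) = 1 + b²/b = 1 + b)
Y(P(-4*(-4), E(3))) - 6542 = (1 + 1/36) - 6542 = 37/36 - 6542 = -235475/36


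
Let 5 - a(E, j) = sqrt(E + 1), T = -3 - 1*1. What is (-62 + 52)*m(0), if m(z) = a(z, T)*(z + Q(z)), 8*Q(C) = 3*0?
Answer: 0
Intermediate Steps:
T = -4 (T = -3 - 1 = -4)
a(E, j) = 5 - sqrt(1 + E) (a(E, j) = 5 - sqrt(E + 1) = 5 - sqrt(1 + E))
Q(C) = 0 (Q(C) = (3*0)/8 = (1/8)*0 = 0)
m(z) = z*(5 - sqrt(1 + z)) (m(z) = (5 - sqrt(1 + z))*(z + 0) = (5 - sqrt(1 + z))*z = z*(5 - sqrt(1 + z)))
(-62 + 52)*m(0) = (-62 + 52)*(0*(5 - sqrt(1 + 0))) = -0*(5 - sqrt(1)) = -0*(5 - 1*1) = -0*(5 - 1) = -0*4 = -10*0 = 0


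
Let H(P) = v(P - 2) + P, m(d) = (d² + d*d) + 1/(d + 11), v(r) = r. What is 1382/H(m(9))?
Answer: 13820/3221 ≈ 4.2906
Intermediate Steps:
m(d) = 1/(11 + d) + 2*d² (m(d) = (d² + d²) + 1/(11 + d) = 2*d² + 1/(11 + d) = 1/(11 + d) + 2*d²)
H(P) = -2 + 2*P (H(P) = (P - 2) + P = (-2 + P) + P = -2 + 2*P)
1382/H(m(9)) = 1382/(-2 + 2*((1 + 2*9³ + 22*9²)/(11 + 9))) = 1382/(-2 + 2*((1 + 2*729 + 22*81)/20)) = 1382/(-2 + 2*((1 + 1458 + 1782)/20)) = 1382/(-2 + 2*((1/20)*3241)) = 1382/(-2 + 2*(3241/20)) = 1382/(-2 + 3241/10) = 1382/(3221/10) = 1382*(10/3221) = 13820/3221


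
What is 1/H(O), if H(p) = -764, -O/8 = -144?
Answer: -1/764 ≈ -0.0013089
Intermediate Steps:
O = 1152 (O = -8*(-144) = 1152)
1/H(O) = 1/(-764) = -1/764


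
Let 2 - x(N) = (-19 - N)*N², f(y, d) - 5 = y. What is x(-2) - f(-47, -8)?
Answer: 112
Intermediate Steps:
f(y, d) = 5 + y
x(N) = 2 - N²*(-19 - N) (x(N) = 2 - (-19 - N)*N² = 2 - N²*(-19 - N))
x(-2) - f(-47, -8) = (2 + (-2)³ + 19*(-2)²) - (5 - 47) = (2 - 8 + 19*4) - 1*(-42) = (2 - 8 + 76) + 42 = 70 + 42 = 112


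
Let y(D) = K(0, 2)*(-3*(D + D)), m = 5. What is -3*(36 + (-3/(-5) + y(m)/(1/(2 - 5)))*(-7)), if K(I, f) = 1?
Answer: 8973/5 ≈ 1794.6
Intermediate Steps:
y(D) = -6*D (y(D) = 1*(-3*(D + D)) = 1*(-6*D) = -6*D)
-3*(36 + (-3/(-5) + y(m)/(1/(2 - 5)))*(-7)) = -3*(36 + (-3/(-5) + (-6*5)/(1/(2 - 5)))*(-7)) = -3*(36 + (-3*(-⅕) - 30/(1/(-3)))*(-7)) = -3*(36 + (⅗ - 30/(-⅓))*(-7)) = -3*(36 + (⅗ - 30*(-3))*(-7)) = -3*(36 + (⅗ + 90)*(-7)) = -3*(36 + (453/5)*(-7)) = -3*(36 - 3171/5) = -3*(-2991/5) = 8973/5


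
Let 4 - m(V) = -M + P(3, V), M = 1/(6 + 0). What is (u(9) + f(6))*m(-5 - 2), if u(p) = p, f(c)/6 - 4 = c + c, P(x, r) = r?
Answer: 2345/2 ≈ 1172.5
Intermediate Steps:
M = 1/6 ≈ 0.16667
m(V) = 25/6 - V (m(V) = 4 - (-1*1/6 + V) = 4 - (-1/6 + V) = 4 + (1/6 - V) = 25/6 - V)
f(c) = 24 + 12*c (f(c) = 24 + 6*(c + c) = 24 + 6*(2*c) = 24 + 12*c)
(u(9) + f(6))*m(-5 - 2) = (9 + (24 + 12*6))*(25/6 - (-5 - 2)) = (9 + (24 + 72))*(25/6 - 1*(-7)) = (9 + 96)*(25/6 + 7) = 105*(67/6) = 2345/2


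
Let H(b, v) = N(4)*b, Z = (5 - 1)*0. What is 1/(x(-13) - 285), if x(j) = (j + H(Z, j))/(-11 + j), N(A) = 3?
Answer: -24/6827 ≈ -0.0035155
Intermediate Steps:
Z = 0 (Z = 4*0 = 0)
H(b, v) = 3*b
x(j) = j/(-11 + j) (x(j) = (j + 3*0)/(-11 + j) = (j + 0)/(-11 + j) = j/(-11 + j))
1/(x(-13) - 285) = 1/(-13/(-11 - 13) - 285) = 1/(-13/(-24) - 285) = 1/(-13*(-1/24) - 285) = 1/(13/24 - 285) = 1/(-6827/24) = -24/6827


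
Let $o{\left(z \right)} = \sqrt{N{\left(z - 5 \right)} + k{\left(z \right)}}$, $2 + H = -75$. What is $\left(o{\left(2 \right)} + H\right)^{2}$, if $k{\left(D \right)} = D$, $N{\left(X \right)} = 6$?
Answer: $5937 - 308 \sqrt{2} \approx 5501.4$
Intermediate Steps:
$H = -77$ ($H = -2 - 75 = -77$)
$o{\left(z \right)} = \sqrt{6 + z}$
$\left(o{\left(2 \right)} + H\right)^{2} = \left(\sqrt{6 + 2} - 77\right)^{2} = \left(\sqrt{8} - 77\right)^{2} = \left(2 \sqrt{2} - 77\right)^{2} = \left(-77 + 2 \sqrt{2}\right)^{2}$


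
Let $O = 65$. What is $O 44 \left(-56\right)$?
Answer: $-160160$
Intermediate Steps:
$O 44 \left(-56\right) = 65 \cdot 44 \left(-56\right) = 2860 \left(-56\right) = -160160$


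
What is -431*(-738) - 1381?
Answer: 316697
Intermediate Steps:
-431*(-738) - 1381 = 318078 - 1381 = 316697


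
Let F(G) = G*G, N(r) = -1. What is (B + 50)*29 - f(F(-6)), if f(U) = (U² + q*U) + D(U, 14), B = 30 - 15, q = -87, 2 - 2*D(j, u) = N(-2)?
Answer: 7439/2 ≈ 3719.5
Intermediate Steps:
D(j, u) = 3/2 (D(j, u) = 1 - ½*(-1) = 1 + ½ = 3/2)
B = 15
F(G) = G²
f(U) = 3/2 + U² - 87*U (f(U) = (U² - 87*U) + 3/2 = 3/2 + U² - 87*U)
(B + 50)*29 - f(F(-6)) = (15 + 50)*29 - (3/2 + ((-6)²)² - 87*(-6)²) = 65*29 - (3/2 + 36² - 87*36) = 1885 - (3/2 + 1296 - 3132) = 1885 - 1*(-3669/2) = 1885 + 3669/2 = 7439/2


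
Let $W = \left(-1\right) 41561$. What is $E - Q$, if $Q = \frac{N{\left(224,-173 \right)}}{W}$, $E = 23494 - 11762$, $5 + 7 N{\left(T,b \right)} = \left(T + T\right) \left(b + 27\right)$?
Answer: $\frac{3413090151}{290927} \approx 11732.0$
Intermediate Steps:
$N{\left(T,b \right)} = - \frac{5}{7} + \frac{2 T \left(27 + b\right)}{7}$ ($N{\left(T,b \right)} = - \frac{5}{7} + \frac{\left(T + T\right) \left(b + 27\right)}{7} = - \frac{5}{7} + \frac{2 T \left(27 + b\right)}{7}$)
$E = 11732$
$W = -41561$
$Q = \frac{65413}{290927}$ ($Q = \frac{- \frac{5}{7} + \frac{54}{7} \cdot 224 + \frac{2}{7} \cdot 224 \left(-173\right)}{-41561} = \left(- \frac{5}{7} + 1728 - 11072\right) \left(- \frac{1}{41561}\right) = \left(- \frac{65413}{7}\right) \left(- \frac{1}{41561}\right) = \frac{65413}{290927} \approx 0.22484$)
$E - Q = 11732 - \frac{65413}{290927} = \frac{3413090151}{290927}$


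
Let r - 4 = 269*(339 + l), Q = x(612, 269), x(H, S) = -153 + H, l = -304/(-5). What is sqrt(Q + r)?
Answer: sqrt(2700230)/5 ≈ 328.65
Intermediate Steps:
l = 304/5 (l = -304*(-1/5) = 304/5 ≈ 60.800)
Q = 459 (Q = -153 + 612 = 459)
r = 537751/5 (r = 4 + 269*(339 + 304/5) = 4 + 269*(1999/5) = 4 + 537731/5 = 537751/5 ≈ 1.0755e+5)
sqrt(Q + r) = sqrt(459 + 537751/5) = sqrt(540046/5) = sqrt(2700230)/5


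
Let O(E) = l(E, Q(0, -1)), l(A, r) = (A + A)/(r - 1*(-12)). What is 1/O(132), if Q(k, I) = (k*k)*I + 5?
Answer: 17/264 ≈ 0.064394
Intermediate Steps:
Q(k, I) = 5 + I*k² (Q(k, I) = k²*I + 5 = I*k² + 5 = 5 + I*k²)
l(A, r) = 2*A/(12 + r) (l(A, r) = (2*A)/(r + 12) = (2*A)/(12 + r) = 2*A/(12 + r))
O(E) = 2*E/17 (O(E) = 2*E/(12 + (5 - 1*0²)) = 2*E/(12 + (5 - 1*0)) = 2*E/(12 + (5 + 0)) = 2*E/(12 + 5) = 2*E/17)
1/O(132) = 1/((2/17)*132) = 1/(264/17) = 17/264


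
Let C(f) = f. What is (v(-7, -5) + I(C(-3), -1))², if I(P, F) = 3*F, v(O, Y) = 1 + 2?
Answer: 0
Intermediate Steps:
v(O, Y) = 3
(v(-7, -5) + I(C(-3), -1))² = (3 + 3*(-1))² = (3 - 3)² = 0² = 0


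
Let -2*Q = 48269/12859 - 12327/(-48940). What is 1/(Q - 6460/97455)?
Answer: -24532131189720/50759030488363 ≈ -0.48331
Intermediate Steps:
Q = -2520797753/1258638920 (Q = -(48269/12859 - 12327/(-48940))/2 = -(48269*(1/12859) - 12327*(-1/48940))/2 = -(48269/12859 + 12327/48940)/2 = -½*2520797753/629319460 = -2520797753/1258638920 ≈ -2.0028)
1/(Q - 6460/97455) = 1/(-2520797753/1258638920 - 6460/97455) = 1/(-2520797753/1258638920 - 6460*1/97455) = 1/(-2520797753/1258638920 - 1292/19491) = 1/(-50759030488363/24532131189720) = -24532131189720/50759030488363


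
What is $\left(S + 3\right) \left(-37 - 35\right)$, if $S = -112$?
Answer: $7848$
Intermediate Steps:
$\left(S + 3\right) \left(-37 - 35\right) = \left(-112 + 3\right) \left(-37 - 35\right) = \left(-109\right) \left(-72\right) = 7848$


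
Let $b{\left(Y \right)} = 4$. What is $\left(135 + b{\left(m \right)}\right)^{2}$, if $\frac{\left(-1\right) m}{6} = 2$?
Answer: $19321$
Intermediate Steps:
$m = -12$ ($m = \left(-6\right) 2 = -12$)
$\left(135 + b{\left(m \right)}\right)^{2} = \left(135 + 4\right)^{2} = 139^{2} = 19321$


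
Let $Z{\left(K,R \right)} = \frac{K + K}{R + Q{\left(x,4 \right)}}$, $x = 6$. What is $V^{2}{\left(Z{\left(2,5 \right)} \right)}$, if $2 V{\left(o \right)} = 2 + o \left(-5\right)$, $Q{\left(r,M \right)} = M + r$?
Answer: $\frac{1}{9} \approx 0.11111$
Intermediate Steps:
$Z{\left(K,R \right)} = \frac{2 K}{10 + R}$ ($Z{\left(K,R \right)} = \frac{K + K}{R + \left(4 + 6\right)} = \frac{2 K}{R + 10} = \frac{2 K}{10 + R}$)
$V{\left(o \right)} = 1 - \frac{5 o}{2}$ ($V{\left(o \right)} = \frac{2 + o \left(-5\right)}{2} = \frac{2 - 5 o}{2} = 1 - \frac{5 o}{2}$)
$V^{2}{\left(Z{\left(2,5 \right)} \right)} = \left(1 - \frac{5 \cdot 2 \cdot 2 \frac{1}{10 + 5}}{2}\right)^{2} = \left(1 - \frac{5 \cdot 2 \cdot 2 \cdot \frac{1}{15}}{2}\right)^{2} = \left(1 - \frac{2}{3}\right)^{2} = \left(\frac{1}{3}\right)^{2} = \frac{1}{9}$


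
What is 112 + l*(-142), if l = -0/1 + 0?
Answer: 112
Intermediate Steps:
l = 0 (l = -0 + 0 = -4*0 + 0 = 0 + 0 = 0)
112 + l*(-142) = 112 + 0*(-142) = 112 + 0 = 112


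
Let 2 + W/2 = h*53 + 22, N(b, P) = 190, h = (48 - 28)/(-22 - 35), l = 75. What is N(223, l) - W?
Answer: 10670/57 ≈ 187.19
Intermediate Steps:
h = -20/57 (h = 20/(-57) = 20*(-1/57) = -20/57 ≈ -0.35088)
W = 160/57 (W = -4 + 2*(-20/57*53 + 22) = -4 + 2*(-1060/57 + 22) = -4 + 2*(194/57) = -4 + 388/57 = 160/57 ≈ 2.8070)
N(223, l) - W = 190 - 1*160/57 = 190 - 160/57 = 10670/57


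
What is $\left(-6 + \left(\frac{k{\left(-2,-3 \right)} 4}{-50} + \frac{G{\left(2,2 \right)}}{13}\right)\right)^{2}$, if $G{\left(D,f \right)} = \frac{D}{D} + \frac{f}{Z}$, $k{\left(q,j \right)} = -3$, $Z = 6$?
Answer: $\frac{30426256}{950625} \approx 32.007$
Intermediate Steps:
$G{\left(D,f \right)} = 1 + \frac{f}{6}$ ($G{\left(D,f \right)} = \frac{D}{D} + \frac{f}{6} = 1 + f \frac{1}{6} = 1 + \frac{f}{6}$)
$\left(-6 + \left(\frac{k{\left(-2,-3 \right)} 4}{-50} + \frac{G{\left(2,2 \right)}}{13}\right)\right)^{2} = \left(-6 + \left(\frac{\left(-3\right) 4}{-50} + \frac{1 + \frac{1}{6} \cdot 2}{13}\right)\right)^{2} = \left(-6 + \left(\left(-12\right) \left(- \frac{1}{50}\right) + \left(1 + \frac{1}{3}\right) \frac{1}{13}\right)\right)^{2} = \left(-6 + \left(\frac{6}{25} + \frac{4}{3} \cdot \frac{1}{13}\right)\right)^{2} = \left(-6 + \left(\frac{6}{25} + \frac{4}{39}\right)\right)^{2} = \left(-6 + \frac{334}{975}\right)^{2} = \left(- \frac{5516}{975}\right)^{2} = \frac{30426256}{950625}$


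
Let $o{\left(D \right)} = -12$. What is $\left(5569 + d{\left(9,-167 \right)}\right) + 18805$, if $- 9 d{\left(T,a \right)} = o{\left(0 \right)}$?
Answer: $\frac{73126}{3} \approx 24375.0$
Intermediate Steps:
$d{\left(T,a \right)} = \frac{4}{3}$ ($d{\left(T,a \right)} = \left(- \frac{1}{9}\right) \left(-12\right) = \frac{4}{3}$)
$\left(5569 + d{\left(9,-167 \right)}\right) + 18805 = \left(5569 + \frac{4}{3}\right) + 18805 = \frac{16711}{3} + 18805 = \frac{73126}{3}$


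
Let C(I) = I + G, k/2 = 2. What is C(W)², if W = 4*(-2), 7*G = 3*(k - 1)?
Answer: 2209/49 ≈ 45.082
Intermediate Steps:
k = 4 (k = 2*2 = 4)
G = 9/7 (G = (3*(4 - 1))/7 = (3*3)/7 = (⅐)*9 = 9/7 ≈ 1.2857)
W = -8
C(I) = 9/7 + I (C(I) = I + 9/7 = 9/7 + I)
C(W)² = (9/7 - 8)² = (-47/7)² = 2209/49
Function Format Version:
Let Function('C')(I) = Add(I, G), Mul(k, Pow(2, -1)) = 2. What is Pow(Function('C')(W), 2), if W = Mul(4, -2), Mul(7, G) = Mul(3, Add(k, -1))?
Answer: Rational(2209, 49) ≈ 45.082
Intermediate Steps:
k = 4 (k = Mul(2, 2) = 4)
G = Rational(9, 7) (G = Mul(Rational(1, 7), Mul(3, Add(4, -1))) = Mul(Rational(1, 7), Mul(3, 3)) = Mul(Rational(1, 7), 9) = Rational(9, 7) ≈ 1.2857)
W = -8
Function('C')(I) = Add(Rational(9, 7), I) (Function('C')(I) = Add(I, Rational(9, 7)) = Add(Rational(9, 7), I))
Pow(Function('C')(W), 2) = Pow(Add(Rational(9, 7), -8), 2) = Pow(Rational(-47, 7), 2) = Rational(2209, 49)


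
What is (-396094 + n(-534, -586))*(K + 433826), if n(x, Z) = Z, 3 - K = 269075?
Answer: -65354616720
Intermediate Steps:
K = -269072 (K = 3 - 1*269075 = 3 - 269075 = -269072)
(-396094 + n(-534, -586))*(K + 433826) = (-396094 - 586)*(-269072 + 433826) = -396680*164754 = -65354616720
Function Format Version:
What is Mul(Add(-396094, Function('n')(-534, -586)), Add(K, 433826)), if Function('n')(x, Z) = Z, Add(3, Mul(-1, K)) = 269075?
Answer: -65354616720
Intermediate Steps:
K = -269072 (K = Add(3, Mul(-1, 269075)) = Add(3, -269075) = -269072)
Mul(Add(-396094, Function('n')(-534, -586)), Add(K, 433826)) = Mul(Add(-396094, -586), Add(-269072, 433826)) = Mul(-396680, 164754) = -65354616720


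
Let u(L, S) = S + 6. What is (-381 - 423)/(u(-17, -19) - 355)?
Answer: 201/92 ≈ 2.1848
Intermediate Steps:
u(L, S) = 6 + S
(-381 - 423)/(u(-17, -19) - 355) = (-381 - 423)/((6 - 19) - 355) = -804/(-13 - 355) = -804/(-368) = -804*(-1/368) = 201/92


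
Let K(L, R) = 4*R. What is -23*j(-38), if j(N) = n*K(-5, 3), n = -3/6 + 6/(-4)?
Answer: 552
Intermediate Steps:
n = -2 (n = -3*⅙ + 6*(-¼) = -½ - 3/2 = -2)
j(N) = -24 (j(N) = -8*3 = -2*12 = -24)
-23*j(-38) = -23*(-24) = 552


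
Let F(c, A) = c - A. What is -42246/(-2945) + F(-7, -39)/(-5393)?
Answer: 227738438/15882385 ≈ 14.339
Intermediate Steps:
-42246/(-2945) + F(-7, -39)/(-5393) = -42246/(-2945) + (-7 - 1*(-39))/(-5393) = -42246*(-1/2945) + (-7 + 39)*(-1/5393) = 42246/2945 + 32*(-1/5393) = 42246/2945 - 32/5393 = 227738438/15882385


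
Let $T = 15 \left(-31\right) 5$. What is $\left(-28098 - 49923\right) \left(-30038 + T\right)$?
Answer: $2524993623$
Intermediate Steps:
$T = -2325$ ($T = \left(-465\right) 5 = -2325$)
$\left(-28098 - 49923\right) \left(-30038 + T\right) = \left(-28098 - 49923\right) \left(-30038 - 2325\right) = \left(-78021\right) \left(-32363\right) = 2524993623$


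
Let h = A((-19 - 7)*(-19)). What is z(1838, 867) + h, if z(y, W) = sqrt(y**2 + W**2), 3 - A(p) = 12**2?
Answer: -141 + sqrt(4129933) ≈ 1891.2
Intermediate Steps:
A(p) = -141 (A(p) = 3 - 1*12**2 = 3 - 1*144 = 3 - 144 = -141)
h = -141
z(y, W) = sqrt(W**2 + y**2)
z(1838, 867) + h = sqrt(867**2 + 1838**2) - 141 = sqrt(751689 + 3378244) - 141 = sqrt(4129933) - 141 = -141 + sqrt(4129933)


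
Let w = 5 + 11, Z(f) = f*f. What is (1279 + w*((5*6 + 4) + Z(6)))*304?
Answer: 729296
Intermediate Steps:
Z(f) = f²
w = 16
(1279 + w*((5*6 + 4) + Z(6)))*304 = (1279 + 16*((5*6 + 4) + 6²))*304 = (1279 + 16*((30 + 4) + 36))*304 = (1279 + 16*(34 + 36))*304 = (1279 + 16*70)*304 = (1279 + 1120)*304 = 2399*304 = 729296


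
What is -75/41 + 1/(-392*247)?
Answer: -7261841/3969784 ≈ -1.8293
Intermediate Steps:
-75/41 + 1/(-392*247) = -75*1/41 - 1/392*1/247 = -75/41 - 1/96824 = -7261841/3969784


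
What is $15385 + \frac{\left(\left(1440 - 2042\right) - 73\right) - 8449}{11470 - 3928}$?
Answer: $\frac{58012273}{3771} \approx 15384.0$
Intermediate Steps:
$15385 + \frac{\left(\left(1440 - 2042\right) - 73\right) - 8449}{11470 - 3928} = 15385 + \frac{\left(-602 - 73\right) - 8449}{7542} = 15385 + \left(-675 - 8449\right) \frac{1}{7542} = 15385 - \frac{4562}{3771} = \frac{58012273}{3771}$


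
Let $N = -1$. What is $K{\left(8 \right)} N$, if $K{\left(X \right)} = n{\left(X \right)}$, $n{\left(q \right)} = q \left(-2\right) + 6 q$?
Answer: $-32$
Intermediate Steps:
$n{\left(q \right)} = 4 q$ ($n{\left(q \right)} = - 2 q + 6 q = 4 q$)
$K{\left(X \right)} = 4 X$
$K{\left(8 \right)} N = 4 \cdot 8 \left(-1\right) = 32 \left(-1\right) = -32$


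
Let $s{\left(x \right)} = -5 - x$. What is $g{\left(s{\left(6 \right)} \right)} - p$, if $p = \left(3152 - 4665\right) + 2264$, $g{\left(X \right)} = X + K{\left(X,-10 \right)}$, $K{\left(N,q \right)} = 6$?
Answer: $-756$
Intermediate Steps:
$g{\left(X \right)} = 6 + X$ ($g{\left(X \right)} = X + 6 = 6 + X$)
$p = 751$ ($p = -1513 + 2264 = 751$)
$g{\left(s{\left(6 \right)} \right)} - p = \left(6 - 11\right) - 751 = -5 - 751 = -756$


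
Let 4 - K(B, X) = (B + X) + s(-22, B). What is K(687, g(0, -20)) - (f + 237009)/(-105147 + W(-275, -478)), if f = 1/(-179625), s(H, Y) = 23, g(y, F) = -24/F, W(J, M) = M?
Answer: -13375055508376/18972890625 ≈ -704.96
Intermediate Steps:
K(B, X) = -19 - B - X (K(B, X) = 4 - ((B + X) + 23) = 4 - (23 + B + X) = 4 + (-23 - B - X) = -19 - B - X)
f = -1/179625 ≈ -5.5672e-6
K(687, g(0, -20)) - (f + 237009)/(-105147 + W(-275, -478)) = (-19 - 1*687 - (-24)/(-20)) - (-1/179625 + 237009)/(-105147 - 478) = (-19 - 687 - (-24)*(-1)/20) - 42572741624/(179625*(-105625)) = (-19 - 687 - 1*6/5) - 42572741624*(-1)/(179625*105625) = (-19 - 687 - 6/5) - 1*(-42572741624/18972890625) = -3536/5 + 42572741624/18972890625 = -13375055508376/18972890625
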